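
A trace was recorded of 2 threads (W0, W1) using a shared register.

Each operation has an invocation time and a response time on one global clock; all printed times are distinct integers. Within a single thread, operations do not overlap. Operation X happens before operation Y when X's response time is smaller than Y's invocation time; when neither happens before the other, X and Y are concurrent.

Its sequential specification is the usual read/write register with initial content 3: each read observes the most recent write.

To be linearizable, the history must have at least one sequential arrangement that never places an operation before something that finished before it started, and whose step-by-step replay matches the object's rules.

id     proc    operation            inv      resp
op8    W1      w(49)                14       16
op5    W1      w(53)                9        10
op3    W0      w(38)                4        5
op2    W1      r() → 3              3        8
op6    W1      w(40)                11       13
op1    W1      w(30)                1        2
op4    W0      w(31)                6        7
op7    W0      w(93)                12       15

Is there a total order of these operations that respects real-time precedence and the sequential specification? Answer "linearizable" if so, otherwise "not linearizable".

not linearizable

prefix check: 1..7 passes, 1..8 fails once op2's time-8 response joins
the 4 completed operations admit 3 real-time orders; each fails the register replay
one such order, op1, op2, op3, op4, breaks at step 2 where op2 r() → 3 is illegal
one such order, op1, op3, op2, op4, breaks at step 3 where op2 r() → 3 is illegal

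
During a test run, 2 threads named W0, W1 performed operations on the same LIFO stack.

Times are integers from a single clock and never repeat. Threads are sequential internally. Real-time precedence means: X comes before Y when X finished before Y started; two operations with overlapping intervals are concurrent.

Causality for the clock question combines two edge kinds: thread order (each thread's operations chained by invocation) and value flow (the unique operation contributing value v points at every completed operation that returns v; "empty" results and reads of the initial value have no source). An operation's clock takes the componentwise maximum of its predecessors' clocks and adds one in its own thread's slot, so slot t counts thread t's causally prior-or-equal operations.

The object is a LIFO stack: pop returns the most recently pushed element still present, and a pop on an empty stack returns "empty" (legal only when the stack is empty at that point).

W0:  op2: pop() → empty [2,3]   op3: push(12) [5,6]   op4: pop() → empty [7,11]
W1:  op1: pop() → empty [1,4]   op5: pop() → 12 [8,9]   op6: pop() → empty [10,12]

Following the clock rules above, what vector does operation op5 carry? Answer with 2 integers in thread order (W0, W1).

VC(op1, invoked at 1): no causal predecessors; +1 on W1 → (0, 1)
VC(op2, invoked at 2): no causal predecessors; +1 on W0 → (1, 0)
merge at op3 (invoked 5): VC(op2)=(1, 0), own-thread bump on W0 → (2, 0)
merge at op4 (invoked 7): VC(op3)=(2, 0), own-thread bump on W0 → (3, 0)
merge at op5 (invoked 8): VC(op1)=(0, 1), VC(op3)=(2, 0), own-thread bump on W1 → (2, 2)
merge at op6 (invoked 10): VC(op5)=(2, 2), own-thread bump on W1 → (2, 3)
target: VC(op5) = (2, 2)

(2, 2)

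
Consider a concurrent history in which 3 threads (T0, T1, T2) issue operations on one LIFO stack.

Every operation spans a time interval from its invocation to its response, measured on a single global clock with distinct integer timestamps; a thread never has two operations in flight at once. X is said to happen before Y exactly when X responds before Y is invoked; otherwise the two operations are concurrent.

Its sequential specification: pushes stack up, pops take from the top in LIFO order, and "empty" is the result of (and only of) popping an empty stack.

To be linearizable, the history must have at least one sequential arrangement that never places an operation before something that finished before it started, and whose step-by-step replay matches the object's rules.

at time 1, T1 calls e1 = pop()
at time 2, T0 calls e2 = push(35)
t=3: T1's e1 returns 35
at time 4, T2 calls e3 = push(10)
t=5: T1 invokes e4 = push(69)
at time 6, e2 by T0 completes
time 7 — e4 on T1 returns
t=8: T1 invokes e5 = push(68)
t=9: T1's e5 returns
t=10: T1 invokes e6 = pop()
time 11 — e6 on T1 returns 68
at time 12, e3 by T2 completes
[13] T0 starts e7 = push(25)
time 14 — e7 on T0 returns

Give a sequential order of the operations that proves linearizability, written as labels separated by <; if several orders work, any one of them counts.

step 1: e2 push(35) — stack <35>
step 2: e1 pop() → 35 — stack <>
step 3: e3 push(10) — stack <10>
step 4: e4 push(69) — stack <10,69>
step 5: e5 push(68) — stack <10,69,68>
step 6: e6 pop() → 68 — stack <10,69>
step 7: e7 push(25) — stack <10,69,25>

e2 < e1 < e3 < e4 < e5 < e6 < e7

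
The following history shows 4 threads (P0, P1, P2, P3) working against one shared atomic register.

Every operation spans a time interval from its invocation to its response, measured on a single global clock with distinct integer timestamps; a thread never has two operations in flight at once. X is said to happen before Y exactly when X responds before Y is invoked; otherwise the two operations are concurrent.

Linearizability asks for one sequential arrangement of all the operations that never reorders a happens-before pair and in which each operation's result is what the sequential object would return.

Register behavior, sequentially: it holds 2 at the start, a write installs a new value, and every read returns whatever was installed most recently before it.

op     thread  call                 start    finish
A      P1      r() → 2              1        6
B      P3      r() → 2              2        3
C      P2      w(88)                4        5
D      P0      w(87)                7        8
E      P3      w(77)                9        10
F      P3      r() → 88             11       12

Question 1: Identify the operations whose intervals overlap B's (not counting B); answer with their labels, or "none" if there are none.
Answer: A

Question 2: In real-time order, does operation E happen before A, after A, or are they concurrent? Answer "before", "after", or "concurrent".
Answer: after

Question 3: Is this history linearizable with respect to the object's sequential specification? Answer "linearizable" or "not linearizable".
through event 11 a valid linearization exists; event 12 (F responding at time 12) ends that
3 orders of the 6 completed atomic register ops respect real time; none is legal
one such order, A, B, C, D, E, F, breaks at step 6 where F r() → 88 is illegal
one such order, B, A, C, D, E, F, breaks at step 6 where F r() → 88 is illegal

not linearizable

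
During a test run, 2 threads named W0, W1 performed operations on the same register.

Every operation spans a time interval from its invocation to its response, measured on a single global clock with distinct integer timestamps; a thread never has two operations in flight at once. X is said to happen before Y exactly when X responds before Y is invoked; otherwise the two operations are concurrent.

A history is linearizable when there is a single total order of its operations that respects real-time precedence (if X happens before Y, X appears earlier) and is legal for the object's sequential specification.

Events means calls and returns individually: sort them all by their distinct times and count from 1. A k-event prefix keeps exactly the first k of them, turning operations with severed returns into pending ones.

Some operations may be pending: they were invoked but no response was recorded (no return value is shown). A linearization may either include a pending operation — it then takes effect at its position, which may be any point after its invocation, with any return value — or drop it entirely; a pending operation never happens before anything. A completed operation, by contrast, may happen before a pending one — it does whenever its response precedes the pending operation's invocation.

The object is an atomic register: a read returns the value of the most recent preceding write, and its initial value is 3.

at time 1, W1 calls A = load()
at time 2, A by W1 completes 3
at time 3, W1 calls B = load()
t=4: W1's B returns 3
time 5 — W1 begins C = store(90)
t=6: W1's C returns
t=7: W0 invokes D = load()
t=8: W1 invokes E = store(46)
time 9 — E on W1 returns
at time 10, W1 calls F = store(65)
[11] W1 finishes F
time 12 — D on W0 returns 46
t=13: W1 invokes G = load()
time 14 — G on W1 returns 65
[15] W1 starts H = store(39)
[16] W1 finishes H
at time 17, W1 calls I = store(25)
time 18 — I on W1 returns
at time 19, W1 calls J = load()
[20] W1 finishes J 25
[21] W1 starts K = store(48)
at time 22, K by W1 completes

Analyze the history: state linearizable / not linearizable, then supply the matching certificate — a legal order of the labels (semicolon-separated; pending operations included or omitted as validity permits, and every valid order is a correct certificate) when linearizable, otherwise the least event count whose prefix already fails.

linearizable — witness: A; B; C; E; D; F; G; H; I; J; K

after step 1 (A load() → 3): value 3
after step 2 (B load() → 3): value 3
after step 3 (C store(90)): value 90
after step 4 (E store(46)): value 46
after step 5 (D load() → 46): value 46
after step 6 (F store(65)): value 65
after step 7 (G load() → 65): value 65
after step 8 (H store(39)): value 39
after step 9 (I store(25)): value 25
after step 10 (J load() → 25): value 25
after step 11 (K store(48)): value 48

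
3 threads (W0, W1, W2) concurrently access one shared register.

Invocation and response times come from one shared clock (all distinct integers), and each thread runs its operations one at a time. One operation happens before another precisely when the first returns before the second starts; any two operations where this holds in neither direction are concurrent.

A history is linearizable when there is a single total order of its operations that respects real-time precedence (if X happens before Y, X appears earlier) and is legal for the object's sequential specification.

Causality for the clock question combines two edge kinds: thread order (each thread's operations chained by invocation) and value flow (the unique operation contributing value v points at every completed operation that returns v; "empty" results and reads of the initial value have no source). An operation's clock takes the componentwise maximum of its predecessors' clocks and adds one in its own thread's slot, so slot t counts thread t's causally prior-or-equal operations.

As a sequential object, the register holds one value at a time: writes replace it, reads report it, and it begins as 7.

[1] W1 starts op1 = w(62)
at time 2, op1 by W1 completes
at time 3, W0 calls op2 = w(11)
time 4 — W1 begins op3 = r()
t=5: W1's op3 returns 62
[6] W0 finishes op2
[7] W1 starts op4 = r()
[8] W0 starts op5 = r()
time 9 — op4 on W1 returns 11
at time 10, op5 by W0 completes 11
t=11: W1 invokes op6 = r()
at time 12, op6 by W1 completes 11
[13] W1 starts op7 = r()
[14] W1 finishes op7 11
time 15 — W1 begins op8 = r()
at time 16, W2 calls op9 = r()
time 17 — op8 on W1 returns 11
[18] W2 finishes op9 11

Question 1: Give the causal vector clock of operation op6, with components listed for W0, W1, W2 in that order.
(1, 4, 0)

VC(op1, invoked at 1): no causal predecessors; +1 on W1 → (0, 1, 0)
VC(op2, invoked at 3): no causal predecessors; +1 on W0 → (1, 0, 0)
merge at op3 (invoked 4): VC(op1)=(0, 1, 0), own-thread bump on W1 → (0, 2, 0)
merge at op9 (invoked 16): VC(op2)=(1, 0, 0), own-thread bump on W2 → (1, 0, 1)
merge at op5 (invoked 8): VC(op2)=(1, 0, 0), own-thread bump on W0 → (2, 0, 0)
merge at op4 (invoked 7): VC(op2)=(1, 0, 0), VC(op3)=(0, 2, 0), own-thread bump on W1 → (1, 3, 0)
merge at op6 (invoked 11): VC(op2)=(1, 0, 0), VC(op4)=(1, 3, 0), own-thread bump on W1 → (1, 4, 0)
merge at op7 (invoked 13): VC(op2)=(1, 0, 0), VC(op6)=(1, 4, 0), own-thread bump on W1 → (1, 5, 0)
merge at op8 (invoked 15): VC(op2)=(1, 0, 0), VC(op7)=(1, 5, 0), own-thread bump on W1 → (1, 6, 0)
target: VC(op6) = (1, 4, 0)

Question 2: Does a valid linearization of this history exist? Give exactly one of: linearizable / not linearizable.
linearizable

one valid linearization: op1, op3, op2, op4, op5, op6, op7, op8, op9
step 1: op1 w(62) — value 62
step 2: op3 r() → 62 — value 62
step 3: op2 w(11) — value 11
step 4: op4 r() → 11 — value 11
step 5: op5 r() → 11 — value 11
step 6: op6 r() → 11 — value 11
step 7: op7 r() → 11 — value 11
step 8: op8 r() → 11 — value 11
step 9: op9 r() → 11 — value 11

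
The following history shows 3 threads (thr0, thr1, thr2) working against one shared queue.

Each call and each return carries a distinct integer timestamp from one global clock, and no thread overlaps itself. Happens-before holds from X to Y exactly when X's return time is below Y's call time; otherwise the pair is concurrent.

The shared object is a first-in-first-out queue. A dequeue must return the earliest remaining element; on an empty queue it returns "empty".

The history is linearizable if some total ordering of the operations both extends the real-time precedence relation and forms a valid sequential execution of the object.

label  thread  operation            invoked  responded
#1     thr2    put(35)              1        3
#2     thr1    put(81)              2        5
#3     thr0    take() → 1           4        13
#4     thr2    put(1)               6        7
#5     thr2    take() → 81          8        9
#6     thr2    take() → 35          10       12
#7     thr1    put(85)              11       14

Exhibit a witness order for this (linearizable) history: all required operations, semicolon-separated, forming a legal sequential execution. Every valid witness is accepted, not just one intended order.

after step 1 (#2 put(81)): queue <81>
after step 2 (#1 put(35)): queue <81,35>
after step 3 (#4 put(1)): queue <81,35,1>
after step 4 (#5 take() → 81): queue <35,1>
after step 5 (#6 take() → 35): queue <1>
after step 6 (#3 take() → 1): queue <>
after step 7 (#7 put(85)): queue <85>

#2; #1; #4; #5; #6; #3; #7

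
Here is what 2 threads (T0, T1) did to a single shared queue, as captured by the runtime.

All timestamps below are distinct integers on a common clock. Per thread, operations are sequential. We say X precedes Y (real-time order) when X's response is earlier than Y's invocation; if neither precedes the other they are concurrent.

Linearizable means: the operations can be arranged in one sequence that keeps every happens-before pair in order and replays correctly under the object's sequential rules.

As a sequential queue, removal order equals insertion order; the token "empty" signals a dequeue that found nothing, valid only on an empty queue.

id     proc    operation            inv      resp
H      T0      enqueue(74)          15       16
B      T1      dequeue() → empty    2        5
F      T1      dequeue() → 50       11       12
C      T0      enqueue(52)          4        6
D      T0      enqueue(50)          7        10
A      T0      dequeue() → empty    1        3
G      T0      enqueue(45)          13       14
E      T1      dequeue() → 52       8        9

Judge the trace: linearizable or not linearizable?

a witness: A, B, C, D, E, F, G, H
after step 1 (A dequeue() → empty): queue <>
after step 2 (B dequeue() → empty): queue <>
after step 3 (C enqueue(52)): queue <52>
after step 4 (D enqueue(50)): queue <52,50>
after step 5 (E dequeue() → 52): queue <50>
after step 6 (F dequeue() → 50): queue <>
after step 7 (G enqueue(45)): queue <45>
after step 8 (H enqueue(74)): queue <45,74>

linearizable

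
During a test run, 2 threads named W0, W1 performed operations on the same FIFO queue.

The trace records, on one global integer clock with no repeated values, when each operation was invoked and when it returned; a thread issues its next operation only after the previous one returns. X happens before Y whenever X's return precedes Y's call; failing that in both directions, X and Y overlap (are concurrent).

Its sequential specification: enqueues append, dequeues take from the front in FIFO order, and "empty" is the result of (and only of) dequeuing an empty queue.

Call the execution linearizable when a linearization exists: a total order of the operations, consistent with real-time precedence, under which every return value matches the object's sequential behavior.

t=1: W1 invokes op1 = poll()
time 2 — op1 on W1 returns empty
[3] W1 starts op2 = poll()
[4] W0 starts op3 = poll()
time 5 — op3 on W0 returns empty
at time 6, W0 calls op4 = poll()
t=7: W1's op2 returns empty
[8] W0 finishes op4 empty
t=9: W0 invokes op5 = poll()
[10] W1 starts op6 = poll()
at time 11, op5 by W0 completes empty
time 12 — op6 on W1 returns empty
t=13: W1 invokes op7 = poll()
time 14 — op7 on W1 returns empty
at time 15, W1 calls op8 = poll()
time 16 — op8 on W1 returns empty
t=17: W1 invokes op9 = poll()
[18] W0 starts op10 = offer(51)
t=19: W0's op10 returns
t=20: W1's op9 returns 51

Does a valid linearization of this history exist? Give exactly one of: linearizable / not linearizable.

witness order: op1, op2, op3, op4, op5, op6, op7, op8, op10, op9
after step 1 (op1 poll() → empty): queue <>
after step 2 (op2 poll() → empty): queue <>
after step 3 (op3 poll() → empty): queue <>
after step 4 (op4 poll() → empty): queue <>
after step 5 (op5 poll() → empty): queue <>
after step 6 (op6 poll() → empty): queue <>
after step 7 (op7 poll() → empty): queue <>
after step 8 (op8 poll() → empty): queue <>
after step 9 (op10 offer(51)): queue <51>
after step 10 (op9 poll() → 51): queue <>

linearizable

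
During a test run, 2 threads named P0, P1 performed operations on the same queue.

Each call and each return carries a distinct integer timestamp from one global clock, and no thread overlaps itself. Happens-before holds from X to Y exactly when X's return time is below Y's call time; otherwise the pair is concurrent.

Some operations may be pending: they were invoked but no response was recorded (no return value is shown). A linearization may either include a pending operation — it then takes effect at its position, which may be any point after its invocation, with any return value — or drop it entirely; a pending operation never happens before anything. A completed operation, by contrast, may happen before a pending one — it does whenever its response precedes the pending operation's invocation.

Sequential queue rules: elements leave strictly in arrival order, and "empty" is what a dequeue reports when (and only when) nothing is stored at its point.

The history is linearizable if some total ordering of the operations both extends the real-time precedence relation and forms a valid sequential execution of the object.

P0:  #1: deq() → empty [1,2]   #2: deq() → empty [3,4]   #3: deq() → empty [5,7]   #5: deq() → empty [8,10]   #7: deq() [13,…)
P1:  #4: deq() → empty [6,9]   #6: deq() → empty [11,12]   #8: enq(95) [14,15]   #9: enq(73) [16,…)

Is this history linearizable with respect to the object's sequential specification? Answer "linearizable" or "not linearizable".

witness order: #1, #2, #3, #4, #5, #6, #7, #8
after step 1 (#1 deq() → empty): queue <>
after step 2 (#2 deq() → empty): queue <>
after step 3 (#3 deq() → empty): queue <>
after step 4 (#4 deq() → empty): queue <>
after step 5 (#5 deq() → empty): queue <>
after step 6 (#6 deq() → empty): queue <>
after step 7 (#7 deq() (pending, included)): queue <>
after step 8 (#8 enq(95)): queue <95>

linearizable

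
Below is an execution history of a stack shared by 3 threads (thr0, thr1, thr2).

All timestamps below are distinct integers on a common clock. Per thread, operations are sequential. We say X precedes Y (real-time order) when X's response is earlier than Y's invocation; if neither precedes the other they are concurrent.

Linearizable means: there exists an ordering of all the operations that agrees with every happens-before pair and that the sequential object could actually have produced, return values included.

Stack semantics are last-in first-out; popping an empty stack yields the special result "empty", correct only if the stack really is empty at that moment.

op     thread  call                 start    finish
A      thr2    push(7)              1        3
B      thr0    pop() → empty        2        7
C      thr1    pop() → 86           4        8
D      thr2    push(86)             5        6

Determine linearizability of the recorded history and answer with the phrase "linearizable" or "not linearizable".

one valid linearization: B, A, D, C
step 1: B pop() → empty — stack <>
step 2: A push(7) — stack <7>
step 3: D push(86) — stack <7,86>
step 4: C pop() → 86 — stack <7>

linearizable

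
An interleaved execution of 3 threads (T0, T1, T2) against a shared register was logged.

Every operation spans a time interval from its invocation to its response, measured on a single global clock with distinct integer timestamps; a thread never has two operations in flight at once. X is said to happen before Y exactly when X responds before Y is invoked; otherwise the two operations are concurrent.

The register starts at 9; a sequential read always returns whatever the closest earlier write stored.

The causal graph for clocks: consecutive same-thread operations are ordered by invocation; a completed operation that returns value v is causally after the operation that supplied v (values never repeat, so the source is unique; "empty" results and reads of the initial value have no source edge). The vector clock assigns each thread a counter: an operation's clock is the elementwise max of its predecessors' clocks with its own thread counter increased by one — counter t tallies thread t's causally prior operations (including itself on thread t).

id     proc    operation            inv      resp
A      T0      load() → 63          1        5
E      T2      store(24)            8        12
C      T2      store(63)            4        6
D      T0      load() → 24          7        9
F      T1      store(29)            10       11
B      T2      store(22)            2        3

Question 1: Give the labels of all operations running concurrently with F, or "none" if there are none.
concurrent with F ([10,11]): every op whose interval crosses 10..11
A [1,5]: before
B [2,3]: before
C [4,6]: before
D [7,9]: before
E [8,12]: concurrent

E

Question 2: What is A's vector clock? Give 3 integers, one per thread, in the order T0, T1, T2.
B, invoked 2, has no incoming edges; only T2's bump applies → (0, 0, 1)
F, invoked 10, has no incoming edges; only T1's bump applies → (0, 1, 0)
VC(C, invoked at 4): max of VC(B)=(0, 0, 1), then +1 on thread T2 → (0, 0, 2)
VC(E, invoked at 8): max of VC(C)=(0, 0, 2), then +1 on thread T2 → (0, 0, 3)
VC(A, invoked at 1): max of VC(C)=(0, 0, 2), then +1 on thread T0 → (1, 0, 2)
VC(D, invoked at 7): max of VC(A)=(1, 0, 2), VC(E)=(0, 0, 3), then +1 on thread T0 → (2, 0, 3)
target: VC(A) = (1, 0, 2)

(1, 0, 2)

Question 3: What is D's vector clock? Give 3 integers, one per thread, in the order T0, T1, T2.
B (invocation 2): nothing precedes it; T2's component alone gives (0, 0, 1)
F (invocation 10): nothing precedes it; T1's component alone gives (0, 1, 0)
invoked at 4, C merges VC(B)=(0, 0, 1) and bumps T2's slot → (0, 0, 2)
invoked at 8, E merges VC(C)=(0, 0, 2) and bumps T2's slot → (0, 0, 3)
invoked at 1, A merges VC(C)=(0, 0, 2) and bumps T0's slot → (1, 0, 2)
invoked at 7, D merges VC(A)=(1, 0, 2), VC(E)=(0, 0, 3) and bumps T0's slot → (2, 0, 3)
target: VC(D) = (2, 0, 3)

(2, 0, 3)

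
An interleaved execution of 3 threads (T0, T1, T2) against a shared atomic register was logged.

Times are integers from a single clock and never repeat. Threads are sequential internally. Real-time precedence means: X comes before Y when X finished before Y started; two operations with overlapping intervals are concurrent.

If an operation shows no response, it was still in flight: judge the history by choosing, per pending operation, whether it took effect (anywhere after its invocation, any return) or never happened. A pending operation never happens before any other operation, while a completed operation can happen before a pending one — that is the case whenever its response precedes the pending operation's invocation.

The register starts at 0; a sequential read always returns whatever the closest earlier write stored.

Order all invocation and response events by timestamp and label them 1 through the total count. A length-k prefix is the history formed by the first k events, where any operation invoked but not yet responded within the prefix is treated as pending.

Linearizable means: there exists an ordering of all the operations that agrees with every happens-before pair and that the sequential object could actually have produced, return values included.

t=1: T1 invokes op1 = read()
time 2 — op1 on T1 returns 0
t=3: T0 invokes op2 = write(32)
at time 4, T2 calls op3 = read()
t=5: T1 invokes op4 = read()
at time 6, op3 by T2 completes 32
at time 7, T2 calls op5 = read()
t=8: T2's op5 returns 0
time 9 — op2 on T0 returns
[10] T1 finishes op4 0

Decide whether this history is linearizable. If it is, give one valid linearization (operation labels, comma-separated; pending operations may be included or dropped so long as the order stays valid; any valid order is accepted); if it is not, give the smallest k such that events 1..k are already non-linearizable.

not linearizable — minimal violating prefix: 8 events

events 1..7 are fine; event 8 — the response of op5 at time 8 — makes the prefix non-linearizable
the completed operations (3 total) allow one real-time order; the atomic register replay rejects it
completion choices over the 2 pending operations (op2, op4) were checked; none helps
e.g. op1, op3, op5 (pending dropped): illegal at step 2, since op3 read() → 32 cannot apply there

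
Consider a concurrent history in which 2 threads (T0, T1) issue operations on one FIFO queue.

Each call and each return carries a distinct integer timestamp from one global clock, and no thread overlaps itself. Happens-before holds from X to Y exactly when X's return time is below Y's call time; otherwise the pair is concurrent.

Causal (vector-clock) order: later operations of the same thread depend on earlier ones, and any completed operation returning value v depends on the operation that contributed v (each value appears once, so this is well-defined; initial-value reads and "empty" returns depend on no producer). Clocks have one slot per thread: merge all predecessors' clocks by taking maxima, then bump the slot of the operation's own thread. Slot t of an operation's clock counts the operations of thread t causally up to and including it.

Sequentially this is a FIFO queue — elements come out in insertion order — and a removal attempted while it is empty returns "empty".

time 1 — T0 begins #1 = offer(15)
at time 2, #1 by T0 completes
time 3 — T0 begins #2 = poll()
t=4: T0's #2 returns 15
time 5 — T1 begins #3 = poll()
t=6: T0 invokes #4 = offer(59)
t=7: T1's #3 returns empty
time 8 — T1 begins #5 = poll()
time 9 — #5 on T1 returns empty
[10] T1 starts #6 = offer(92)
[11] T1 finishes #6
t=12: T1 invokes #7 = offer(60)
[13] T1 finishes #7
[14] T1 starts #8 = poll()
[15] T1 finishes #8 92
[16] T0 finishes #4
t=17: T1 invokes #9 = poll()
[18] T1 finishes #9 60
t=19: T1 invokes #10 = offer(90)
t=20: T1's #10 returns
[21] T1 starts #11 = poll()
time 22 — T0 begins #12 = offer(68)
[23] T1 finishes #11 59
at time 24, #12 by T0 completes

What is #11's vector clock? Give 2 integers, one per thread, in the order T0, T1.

VC(#3, invoked at 5): no causal predecessors; +1 on T1 → (0, 1)
VC(#1, invoked at 1): no causal predecessors; +1 on T0 → (1, 0)
from VC(#3)=(0, 1), #5 (invoked 8) maxes components and bumps T1 → (0, 2)
from VC(#1)=(1, 0), #2 (invoked 3) maxes components and bumps T0 → (2, 0)
from VC(#5)=(0, 2), #6 (invoked 10) maxes components and bumps T1 → (0, 3)
from VC(#2)=(2, 0), #4 (invoked 6) maxes components and bumps T0 → (3, 0)
from VC(#6)=(0, 3), #7 (invoked 12) maxes components and bumps T1 → (0, 4)
from VC(#4)=(3, 0), #12 (invoked 22) maxes components and bumps T0 → (4, 0)
from VC(#6)=(0, 3), VC(#7)=(0, 4), #8 (invoked 14) maxes components and bumps T1 → (0, 5)
from VC(#7)=(0, 4), VC(#8)=(0, 5), #9 (invoked 17) maxes components and bumps T1 → (0, 6)
from VC(#9)=(0, 6), #10 (invoked 19) maxes components and bumps T1 → (0, 7)
from VC(#4)=(3, 0), VC(#10)=(0, 7), #11 (invoked 21) maxes components and bumps T1 → (3, 8)
target: VC(#11) = (3, 8)

(3, 8)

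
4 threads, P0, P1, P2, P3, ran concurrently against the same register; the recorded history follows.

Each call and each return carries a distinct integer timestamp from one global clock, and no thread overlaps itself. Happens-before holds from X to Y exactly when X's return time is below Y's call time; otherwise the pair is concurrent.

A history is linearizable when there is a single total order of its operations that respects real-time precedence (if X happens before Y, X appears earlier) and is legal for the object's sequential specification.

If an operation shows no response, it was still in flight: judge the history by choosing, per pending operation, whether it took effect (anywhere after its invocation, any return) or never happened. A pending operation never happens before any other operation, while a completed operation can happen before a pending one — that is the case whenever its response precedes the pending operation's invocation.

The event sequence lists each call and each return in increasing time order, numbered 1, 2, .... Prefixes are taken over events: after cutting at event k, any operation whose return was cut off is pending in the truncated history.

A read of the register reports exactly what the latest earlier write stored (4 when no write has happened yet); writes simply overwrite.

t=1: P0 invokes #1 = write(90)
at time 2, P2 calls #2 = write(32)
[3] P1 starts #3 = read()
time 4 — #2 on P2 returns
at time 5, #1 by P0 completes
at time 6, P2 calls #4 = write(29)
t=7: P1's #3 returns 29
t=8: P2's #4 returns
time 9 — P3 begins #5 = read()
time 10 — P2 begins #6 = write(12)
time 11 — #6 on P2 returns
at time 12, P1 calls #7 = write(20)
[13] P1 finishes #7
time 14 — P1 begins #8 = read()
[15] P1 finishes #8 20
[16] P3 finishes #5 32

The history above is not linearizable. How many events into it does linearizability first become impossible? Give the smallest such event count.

events 1..15 are still linearizable — one witness is #1, #2, #4, #3, #5, #6, #7, #8:
after step 1 (#1 write(90)): value 90
after step 2 (#2 write(32)): value 32
after step 3 (#4 write(29)): value 29
after step 4 (#3 read() → 29): value 29
after step 5 (#5 read() (pending, included)): value 29
after step 6 (#6 write(12)): value 12
after step 7 (#7 write(20)): value 20
after step 8 (#8 read() → 20): value 20
include event 16 — #5 responding at 16 — and every candidate order breaks
sample order #1, #2, #3, #4, #5, #6, #7, #8 stalls at step 3 — #3 read() → 29 has no legal effect
sample order #1, #2, #3, #4, #6, #5, #7, #8 stalls at step 3 — #3 read() → 29 has no legal effect

16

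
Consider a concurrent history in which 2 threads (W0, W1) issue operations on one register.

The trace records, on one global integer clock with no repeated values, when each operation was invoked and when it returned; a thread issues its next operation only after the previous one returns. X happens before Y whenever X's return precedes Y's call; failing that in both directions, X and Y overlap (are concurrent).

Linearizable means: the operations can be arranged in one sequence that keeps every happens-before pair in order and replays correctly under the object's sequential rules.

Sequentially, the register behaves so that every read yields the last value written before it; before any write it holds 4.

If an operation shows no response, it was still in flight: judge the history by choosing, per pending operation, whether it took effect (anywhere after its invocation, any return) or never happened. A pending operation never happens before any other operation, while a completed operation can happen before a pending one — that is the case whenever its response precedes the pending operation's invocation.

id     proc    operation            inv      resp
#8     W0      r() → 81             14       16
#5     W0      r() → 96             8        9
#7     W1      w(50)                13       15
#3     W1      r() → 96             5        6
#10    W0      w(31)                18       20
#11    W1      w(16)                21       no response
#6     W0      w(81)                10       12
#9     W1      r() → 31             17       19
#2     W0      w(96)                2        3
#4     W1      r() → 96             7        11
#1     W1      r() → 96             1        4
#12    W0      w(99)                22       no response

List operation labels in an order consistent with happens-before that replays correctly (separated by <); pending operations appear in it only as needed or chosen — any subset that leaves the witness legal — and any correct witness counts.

after step 1 (#2 w(96)): value 96
after step 2 (#1 r() → 96): value 96
after step 3 (#3 r() → 96): value 96
after step 4 (#4 r() → 96): value 96
after step 5 (#5 r() → 96): value 96
after step 6 (#6 w(81)): value 81
after step 7 (#8 r() → 81): value 81
after step 8 (#7 w(50)): value 50
after step 9 (#10 w(31)): value 31
after step 10 (#9 r() → 31): value 31

#2 < #1 < #3 < #4 < #5 < #6 < #8 < #7 < #10 < #9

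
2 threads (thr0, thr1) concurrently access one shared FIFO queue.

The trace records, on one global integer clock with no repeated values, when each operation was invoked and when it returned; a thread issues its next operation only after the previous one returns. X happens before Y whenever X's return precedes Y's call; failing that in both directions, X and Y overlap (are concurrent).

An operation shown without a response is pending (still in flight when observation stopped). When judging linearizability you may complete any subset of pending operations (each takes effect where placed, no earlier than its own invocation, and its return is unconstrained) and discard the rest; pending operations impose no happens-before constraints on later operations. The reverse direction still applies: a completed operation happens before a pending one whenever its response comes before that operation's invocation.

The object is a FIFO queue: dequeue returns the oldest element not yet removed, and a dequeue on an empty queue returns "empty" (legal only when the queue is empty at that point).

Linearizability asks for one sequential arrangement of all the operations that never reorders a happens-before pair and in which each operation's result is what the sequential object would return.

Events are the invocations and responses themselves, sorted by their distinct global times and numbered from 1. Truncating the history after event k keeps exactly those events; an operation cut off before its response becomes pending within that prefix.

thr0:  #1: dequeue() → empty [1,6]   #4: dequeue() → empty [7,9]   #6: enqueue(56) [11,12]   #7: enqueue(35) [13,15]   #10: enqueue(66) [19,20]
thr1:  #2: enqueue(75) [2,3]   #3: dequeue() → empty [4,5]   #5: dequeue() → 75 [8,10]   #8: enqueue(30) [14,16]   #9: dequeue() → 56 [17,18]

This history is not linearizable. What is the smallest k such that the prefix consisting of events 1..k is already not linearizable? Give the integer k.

events 1..5 are still linearizable — one witness is #2, #1, #3:
step 1: #2 enqueue(75) — queue <75>
step 2: #1 dequeue() (pending, included) — queue <>
step 3: #3 dequeue() → empty — queue <>
event 6 — #1's response, time 6 — after it, nothing linearizes
e.g. #1, #2, #3: illegal at step 3, since #3 dequeue() → empty cannot apply there
e.g. #2, #1, #3: illegal at step 2, since #1 dequeue() → empty cannot apply there

6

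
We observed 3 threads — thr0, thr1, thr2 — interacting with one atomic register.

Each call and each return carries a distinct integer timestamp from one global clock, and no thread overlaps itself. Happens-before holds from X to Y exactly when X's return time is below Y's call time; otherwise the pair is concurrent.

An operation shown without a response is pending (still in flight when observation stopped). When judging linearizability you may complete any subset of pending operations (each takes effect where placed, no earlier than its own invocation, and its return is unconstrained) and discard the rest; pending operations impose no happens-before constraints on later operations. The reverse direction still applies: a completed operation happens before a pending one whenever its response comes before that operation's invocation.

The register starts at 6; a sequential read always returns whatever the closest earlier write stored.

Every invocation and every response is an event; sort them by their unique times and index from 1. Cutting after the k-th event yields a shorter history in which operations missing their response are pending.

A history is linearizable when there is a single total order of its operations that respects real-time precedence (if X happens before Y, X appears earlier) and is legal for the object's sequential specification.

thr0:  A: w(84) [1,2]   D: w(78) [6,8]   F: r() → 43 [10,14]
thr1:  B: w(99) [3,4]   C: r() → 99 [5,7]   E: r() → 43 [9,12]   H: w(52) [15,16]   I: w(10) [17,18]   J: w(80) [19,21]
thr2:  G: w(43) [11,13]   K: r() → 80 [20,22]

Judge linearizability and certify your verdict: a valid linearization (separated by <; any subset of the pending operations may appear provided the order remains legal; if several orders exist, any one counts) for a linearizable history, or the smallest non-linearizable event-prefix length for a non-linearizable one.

linearizable — witness: A < B < C < D < G < E < F < H < I < J < K

after step 1 (A w(84)): value 84
after step 2 (B w(99)): value 99
after step 3 (C r() → 99): value 99
after step 4 (D w(78)): value 78
after step 5 (G w(43)): value 43
after step 6 (E r() → 43): value 43
after step 7 (F r() → 43): value 43
after step 8 (H w(52)): value 52
after step 9 (I w(10)): value 10
after step 10 (J w(80)): value 80
after step 11 (K r() → 80): value 80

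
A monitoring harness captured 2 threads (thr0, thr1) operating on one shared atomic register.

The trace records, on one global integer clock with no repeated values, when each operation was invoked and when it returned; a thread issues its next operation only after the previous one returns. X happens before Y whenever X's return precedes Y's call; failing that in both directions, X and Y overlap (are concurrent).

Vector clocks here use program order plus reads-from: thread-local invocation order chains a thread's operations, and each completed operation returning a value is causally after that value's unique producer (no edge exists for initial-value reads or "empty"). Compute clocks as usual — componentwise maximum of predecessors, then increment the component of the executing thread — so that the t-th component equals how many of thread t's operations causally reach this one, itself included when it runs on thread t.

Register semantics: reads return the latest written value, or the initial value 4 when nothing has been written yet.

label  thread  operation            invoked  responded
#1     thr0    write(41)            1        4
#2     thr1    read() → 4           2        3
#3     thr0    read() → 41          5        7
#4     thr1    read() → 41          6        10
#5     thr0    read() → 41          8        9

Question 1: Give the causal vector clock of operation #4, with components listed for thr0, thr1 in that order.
(1, 2)

invoked at 2, #2 has no predecessors; its own thr1 bump gives (0, 1)
invoked at 1, #1 has no predecessors; its own thr0 bump gives (1, 0)
merge at #3 (invoked 5): VC(#1)=(1, 0), own-thread bump on thr0 → (2, 0)
merge at #4 (invoked 6): VC(#1)=(1, 0), VC(#2)=(0, 1), own-thread bump on thr1 → (1, 2)
merge at #5 (invoked 8): VC(#1)=(1, 0), VC(#3)=(2, 0), own-thread bump on thr0 → (3, 0)
target: VC(#4) = (1, 2)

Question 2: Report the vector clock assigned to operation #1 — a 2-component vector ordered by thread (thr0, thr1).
(1, 0)

#2 (invocation 2): nothing precedes it; thr1's component alone gives (0, 1)
#1 (invocation 1): nothing precedes it; thr0's component alone gives (1, 0)
VC(#3, invoked at 5): max of VC(#1)=(1, 0), then +1 on thread thr0 → (2, 0)
VC(#4, invoked at 6): max of VC(#1)=(1, 0), VC(#2)=(0, 1), then +1 on thread thr1 → (1, 2)
VC(#5, invoked at 8): max of VC(#1)=(1, 0), VC(#3)=(2, 0), then +1 on thread thr0 → (3, 0)
target: VC(#1) = (1, 0)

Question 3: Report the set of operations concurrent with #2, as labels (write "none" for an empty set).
#1

#2 spans [2,3]; an op avoiding the whole window 2..3 is ordered, any other is concurrent
#1 [1,4]: concurrent
#3 [5,7]: after
#4 [6,10]: after
#5 [8,9]: after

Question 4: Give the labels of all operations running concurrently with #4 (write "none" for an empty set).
#3, #5

concurrent with #4 ([6,10]): every op whose interval crosses 6..10
#1 [1,4]: before
#2 [2,3]: before
#3 [5,7]: concurrent
#5 [8,9]: concurrent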